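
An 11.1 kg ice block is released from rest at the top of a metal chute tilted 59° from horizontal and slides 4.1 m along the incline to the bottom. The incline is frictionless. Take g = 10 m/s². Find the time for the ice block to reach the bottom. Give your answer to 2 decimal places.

The weight component along the incline is mg sin 59° = 95.146 N and the normal force is N = mg cos 59° = 57.169 N.
With no friction, a = g sin 59° = 8.5717 m/s².
Starting from rest, L = ½at², so t = √(2L/a) = √(2 × 4.1 / 8.5717) = 0.9781 s.

0.98 s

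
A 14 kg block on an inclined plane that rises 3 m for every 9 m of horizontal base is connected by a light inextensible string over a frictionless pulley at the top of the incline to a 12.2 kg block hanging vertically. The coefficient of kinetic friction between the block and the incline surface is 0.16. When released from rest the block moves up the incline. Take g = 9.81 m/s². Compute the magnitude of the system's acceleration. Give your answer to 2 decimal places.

For the block on the incline: the weight component along the slope is m₁g sin 18.43° = 14 × 9.81 × 0.3162 = 43.427 N and the normal force is N = m₁g cos 18.43° = 130.292 N.
Kinetic friction opposes the block's motion up the incline: f = μN = 0.16 × 130.292 = 20.847 N acting down the slope.
Newton's second law for the block (up-slope positive): T − 43.427 − 20.847 = 14 a. For the hanging block (downward positive): 12.2 × 9.81 − T = 12.2 a.
Adding the two equations eliminates T: 55.408 = 26.2 a, so a = 2.1148 m/s².

2.11 m/s²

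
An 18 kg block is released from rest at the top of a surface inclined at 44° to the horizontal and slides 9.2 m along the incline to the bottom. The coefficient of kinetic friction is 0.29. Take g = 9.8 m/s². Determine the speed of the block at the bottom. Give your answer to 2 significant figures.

9.4 m/s

The weight component along the incline is mg sin 44° = 122.538 N and the normal force is N = mg cos 44° = 126.892 N.
Friction up the slope is f = μN = 0.29 × 126.892 = 36.799 N, so the net downslope force is 122.538 − 36.799 = 85.739 N and a = 85.739 / 18 = 4.7633 m/s².
Starting from rest over a distance of 9.2 m, v² = 2aL = 2 × 4.7633 × 9.2 = 87.6447, so v = 9.3619 m/s.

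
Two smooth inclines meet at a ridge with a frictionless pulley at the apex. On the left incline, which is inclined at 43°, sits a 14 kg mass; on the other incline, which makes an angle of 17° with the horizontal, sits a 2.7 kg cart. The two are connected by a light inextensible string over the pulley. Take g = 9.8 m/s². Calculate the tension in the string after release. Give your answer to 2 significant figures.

22 N

Resolve each weight along its own incline: the 14 kg mass has component 14 × 9.8 × sin 43° = 93.570 N down its slope, and the 2.7 kg mass has 2.7 × 9.8 × sin 17° = 7.736 N down its slope.
The 14 kg side's 93.570 N exceeds the other side's 7.736 N, so that mass slides down and the 2.7 kg mass slides up. Taking that direction as positive, Newton's second law for the whole system gives 93.570 − 7.736 = (14 + 2.7) a, so a = 85.834 / 16.7 = 5.1398 m/s².
For the 2.7 kg mass (up-slope positive): T − 7.736 = 2.7 × 5.1398, so T = 21.613 N.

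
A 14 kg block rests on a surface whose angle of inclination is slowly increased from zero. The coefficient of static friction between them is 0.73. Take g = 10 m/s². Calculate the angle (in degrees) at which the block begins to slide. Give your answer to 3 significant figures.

At the threshold of sliding, static friction is at its maximum μ_s N and exactly balances the weight component along the incline: mg sin θ = μ_s mg cos θ.
Hence tan θ = μ_s = 0.73, so θ = arctan(0.73) = 36.1294°.

36.1°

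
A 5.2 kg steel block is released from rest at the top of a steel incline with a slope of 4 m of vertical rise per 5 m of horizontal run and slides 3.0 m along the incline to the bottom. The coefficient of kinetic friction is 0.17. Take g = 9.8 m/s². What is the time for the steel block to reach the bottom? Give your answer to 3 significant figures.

The weight component along the incline is mg sin 38.66° = 31.834 N and the normal force is N = mg cos 38.66° = 39.793 N.
Friction up the slope is f = μN = 0.17 × 39.793 = 6.765 N, so the net downslope force is 31.834 − 6.765 = 25.069 N and a = 25.069 / 5.2 = 4.8210 m/s².
Starting from rest, L = ½at², so t = √(2L/a) = √(2 × 3.0 / 4.8210) = 1.1156 s.

1.12 s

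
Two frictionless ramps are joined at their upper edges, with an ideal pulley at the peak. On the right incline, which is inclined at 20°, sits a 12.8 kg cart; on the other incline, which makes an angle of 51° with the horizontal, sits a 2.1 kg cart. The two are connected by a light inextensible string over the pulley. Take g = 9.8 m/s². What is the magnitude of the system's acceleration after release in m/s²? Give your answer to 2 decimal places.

Resolve each weight along its own incline: the 12.8 kg mass has component 12.8 × 9.8 × sin 20° = 42.903 N down its slope, and the 2.1 kg mass has 2.1 × 9.8 × sin 51° = 15.994 N down its slope.
The 12.8 kg side's 42.903 N exceeds the other side's 15.994 N, so that mass slides down and the 2.1 kg mass slides up. Taking that direction as positive, Newton's second law for the whole system gives 42.903 − 15.994 = (12.8 + 2.1) a, so a = 26.909 / 14.9 = 1.8060 m/s².

1.81 m/s²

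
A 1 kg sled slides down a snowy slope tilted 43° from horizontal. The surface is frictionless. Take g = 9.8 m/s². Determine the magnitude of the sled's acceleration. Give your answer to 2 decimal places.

Resolving the weight along the incline: the component pulling the sled down the slope is mg sin 43° = 1 × 9.8 × 0.6820 = 6.684 N, and the normal force is N = mg cos 43° = 1 × 9.8 × 0.7314 = 7.168 N.
With no friction the net force along the incline is 6.684 N, so a = g sin 43° = 6.684 / 1 = 6.6840 m/s².

6.68 m/s²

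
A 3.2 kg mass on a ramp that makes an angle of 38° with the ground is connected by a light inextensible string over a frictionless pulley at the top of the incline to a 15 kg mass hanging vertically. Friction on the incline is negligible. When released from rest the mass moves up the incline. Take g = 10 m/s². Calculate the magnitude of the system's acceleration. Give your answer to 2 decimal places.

For the mass on the incline: the weight component along the slope is m₁g sin 38° = 3.2 × 10 × 0.6157 = 19.702 N and the normal force is N = m₁g cos 38° = 25.216 N.
Newton's second law for the mass (up-slope positive): T − 19.702 = 3.2 a. For the hanging mass (downward positive): 15 × 10 − T = 15 a.
Adding the two equations eliminates T: 130.298 = 18.2 a, so a = 7.1592 m/s².

7.16 m/s²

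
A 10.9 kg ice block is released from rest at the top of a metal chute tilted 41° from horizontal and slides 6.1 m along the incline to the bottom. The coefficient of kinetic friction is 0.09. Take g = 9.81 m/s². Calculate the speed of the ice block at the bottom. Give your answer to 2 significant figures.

8.4 m/s

The weight component along the incline is mg sin 41° = 70.152 N and the normal force is N = mg cos 41° = 80.700 N.
Friction up the slope is f = μN = 0.09 × 80.700 = 7.263 N, so the net downslope force is 70.152 − 7.263 = 62.889 N and a = 62.889 / 10.9 = 5.7696 m/s².
Starting from rest over a distance of 6.1 m, v² = 2aL = 2 × 5.7696 × 6.1 = 70.3891, so v = 8.3898 m/s.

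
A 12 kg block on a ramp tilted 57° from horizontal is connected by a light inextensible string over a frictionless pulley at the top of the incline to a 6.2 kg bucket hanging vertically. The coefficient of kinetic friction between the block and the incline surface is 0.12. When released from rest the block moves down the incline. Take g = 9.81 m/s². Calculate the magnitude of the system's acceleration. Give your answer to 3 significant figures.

1.66 m/s²

For the block on the incline: the weight component along the slope is m₁g sin 57° = 12 × 9.81 × 0.8387 = 98.732 N and the normal force is N = m₁g cos 57° = 64.115 N.
Kinetic friction opposes the block's motion down the incline: f = μN = 0.12 × 64.115 = 7.694 N acting up the slope.
Newton's second law for the block (down-slope positive): 98.732 − 7.694 − T = 12 a. For the hanging bucket (upward positive): T − 6.2 × 9.81 = 6.2 a.
Adding the two equations eliminates T: 30.216 = 18.2 a, so a = 1.6602 m/s².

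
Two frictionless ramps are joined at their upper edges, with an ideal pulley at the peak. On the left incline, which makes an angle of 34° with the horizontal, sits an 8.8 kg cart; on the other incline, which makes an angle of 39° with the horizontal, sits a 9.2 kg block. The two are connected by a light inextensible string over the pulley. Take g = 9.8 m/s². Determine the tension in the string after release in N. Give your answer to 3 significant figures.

52.4 N

Resolve each weight along its own incline: the 8.8 kg mass has component 8.8 × 9.8 × sin 34° = 48.225 N down its slope, and the 9.2 kg mass has 9.2 × 9.8 × sin 39° = 56.740 N down its slope.
The 9.2 kg side's 56.740 N exceeds the other side's 48.225 N, so that mass slides down and the 8.8 kg mass slides up. Taking that direction as positive, Newton's second law for the whole system gives 56.740 − 48.225 = (8.8 + 9.2) a, so a = 8.515 / 18 = 0.4731 m/s².
For the 8.8 kg mass (up-slope positive): T − 48.225 = 8.8 × 0.4731, so T = 52.388 N.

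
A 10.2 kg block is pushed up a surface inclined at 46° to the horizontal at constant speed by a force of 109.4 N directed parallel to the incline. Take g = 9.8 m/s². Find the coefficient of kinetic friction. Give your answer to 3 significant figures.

0.540

At constant speed ΣF = 0 along the incline. The applied 109.4 N acts up the slope; the weight component mg sin 46° = 71.905 N and kinetic friction μN both act down the slope.
So 109.4 = 71.905 + μ × 69.438, giving μ = (109.4 − 71.905) / 69.438 = 0.5400.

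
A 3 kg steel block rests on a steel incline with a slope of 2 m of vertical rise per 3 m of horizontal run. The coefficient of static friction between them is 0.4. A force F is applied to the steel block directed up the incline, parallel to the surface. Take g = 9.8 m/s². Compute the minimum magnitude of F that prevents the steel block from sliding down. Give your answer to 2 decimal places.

6.52 N

The normal force is N = mg cos 33.69° = 24.462 N. With F at its minimum the steel block is on the verge of sliding down, so static friction is at its maximum μ_s N = 0.4 × 24.462 = 9.785 N and acts up the slope.
Equilibrium along the incline: F + μ_s N = mg sin 33.69°, so F = 16.308 − 9.785 = 6.523 N.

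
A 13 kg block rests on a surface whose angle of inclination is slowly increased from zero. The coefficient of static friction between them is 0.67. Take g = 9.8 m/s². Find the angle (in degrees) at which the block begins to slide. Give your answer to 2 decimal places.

At the threshold of sliding, static friction is at its maximum μ_s N and exactly balances the weight component along the incline: mg sin θ = μ_s mg cos θ.
Hence tan θ = μ_s = 0.67, so θ = arctan(0.67) = 33.8221°.

33.82°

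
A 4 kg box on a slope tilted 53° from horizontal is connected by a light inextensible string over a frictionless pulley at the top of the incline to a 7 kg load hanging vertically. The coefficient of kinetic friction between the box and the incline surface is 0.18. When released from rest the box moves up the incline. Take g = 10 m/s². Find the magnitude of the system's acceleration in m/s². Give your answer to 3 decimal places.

For the box on the incline: the weight component along the slope is m₁g sin 53° = 4 × 10 × 0.7986 = 31.944 N and the normal force is N = m₁g cos 53° = 24.073 N.
Kinetic friction opposes the box's motion up the incline: f = μN = 0.18 × 24.073 = 4.333 N acting down the slope.
Newton's second law for the box (up-slope positive): T − 31.944 − 4.333 = 4 a. For the hanging load (downward positive): 7 × 10 − T = 7 a.
Adding the two equations eliminates T: 33.723 = 11 a, so a = 3.0657 m/s².

3.066 m/s²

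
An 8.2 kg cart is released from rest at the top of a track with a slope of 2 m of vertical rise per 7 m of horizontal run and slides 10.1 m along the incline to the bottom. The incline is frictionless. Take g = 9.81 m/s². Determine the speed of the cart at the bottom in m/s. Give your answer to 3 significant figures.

7.38 m/s

The weight component along the incline is mg sin 15.95° = 22.099 N and the normal force is N = mg cos 15.95° = 77.347 N.
With no friction, a = g sin 15.95° = 2.6950 m/s².
Starting from rest over a distance of 10.1 m, v² = 2aL = 2 × 2.6950 × 10.1 = 54.4390, so v = 7.3783 m/s.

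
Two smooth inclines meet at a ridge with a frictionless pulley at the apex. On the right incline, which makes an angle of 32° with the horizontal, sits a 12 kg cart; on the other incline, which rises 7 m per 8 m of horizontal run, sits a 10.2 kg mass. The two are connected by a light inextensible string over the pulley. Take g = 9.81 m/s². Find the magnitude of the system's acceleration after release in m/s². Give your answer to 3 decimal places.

0.158 m/s²

Resolve each weight along its own incline: the 12 kg mass has component 12 × 9.81 × sin 32° = 62.382 N down its slope, and the 10.2 kg mass has 10.2 × 9.81 × sin 41.19° = 65.891 N down its slope.
The 10.2 kg side's 65.891 N exceeds the other side's 62.382 N, so that mass slides down and the 12 kg mass slides up. Taking that direction as positive, Newton's second law for the whole system gives 65.891 − 62.382 = (12 + 10.2) a, so a = 3.509 / 22.2 = 0.1581 m/s².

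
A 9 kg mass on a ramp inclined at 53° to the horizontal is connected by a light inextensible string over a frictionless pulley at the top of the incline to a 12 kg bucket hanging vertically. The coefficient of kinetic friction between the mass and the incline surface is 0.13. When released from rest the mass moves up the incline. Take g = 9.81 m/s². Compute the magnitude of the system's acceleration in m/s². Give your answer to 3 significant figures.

For the mass on the incline: the weight component along the slope is m₁g sin 53° = 9 × 9.81 × 0.7986 = 70.508 N and the normal force is N = m₁g cos 53° = 53.134 N.
Kinetic friction opposes the mass's motion up the incline: f = μN = 0.13 × 53.134 = 6.907 N acting down the slope.
Newton's second law for the mass (up-slope positive): T − 70.508 − 6.907 = 9 a. For the hanging bucket (downward positive): 12 × 9.81 − T = 12 a.
Adding the two equations eliminates T: 40.305 = 21 a, so a = 1.9193 m/s².

1.92 m/s²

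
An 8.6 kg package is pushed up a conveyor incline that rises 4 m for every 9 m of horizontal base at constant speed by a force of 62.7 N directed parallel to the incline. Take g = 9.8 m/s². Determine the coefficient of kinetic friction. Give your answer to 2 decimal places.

0.37

At constant speed ΣF = 0 along the incline. The applied 62.7 N acts up the slope; the weight component mg sin 23.96° = 34.229 N and kinetic friction μN both act down the slope.
So 62.7 = 34.229 + μ × 77.016, giving μ = (62.7 − 34.229) / 77.016 = 0.3697.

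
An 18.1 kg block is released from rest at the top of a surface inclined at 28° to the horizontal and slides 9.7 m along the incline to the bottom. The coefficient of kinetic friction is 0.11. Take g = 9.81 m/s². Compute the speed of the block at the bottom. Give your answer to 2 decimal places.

The weight component along the incline is mg sin 28° = 83.360 N and the normal force is N = mg cos 28° = 156.777 N.
Friction up the slope is f = μN = 0.11 × 156.777 = 17.245 N, so the net downslope force is 83.360 − 17.245 = 66.115 N and a = 66.115 / 18.1 = 3.6528 m/s².
Starting from rest over a distance of 9.7 m, v² = 2aL = 2 × 3.6528 × 9.7 = 70.8643, so v = 8.4181 m/s.

8.42 m/s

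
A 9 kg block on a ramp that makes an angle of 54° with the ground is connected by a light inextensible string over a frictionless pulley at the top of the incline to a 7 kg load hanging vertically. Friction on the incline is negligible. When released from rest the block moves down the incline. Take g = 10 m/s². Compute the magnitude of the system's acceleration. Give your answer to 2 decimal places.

0.18 m/s²

For the block on the incline: the weight component along the slope is m₁g sin 54° = 9 × 10 × 0.8090 = 72.810 N and the normal force is N = m₁g cos 54° = 52.901 N.
Newton's second law for the block (down-slope positive): 72.810 − T = 9 a. For the hanging load (upward positive): T − 7 × 10 = 7 a.
Adding the two equations eliminates T: 2.810 = 16 a, so a = 0.1756 m/s².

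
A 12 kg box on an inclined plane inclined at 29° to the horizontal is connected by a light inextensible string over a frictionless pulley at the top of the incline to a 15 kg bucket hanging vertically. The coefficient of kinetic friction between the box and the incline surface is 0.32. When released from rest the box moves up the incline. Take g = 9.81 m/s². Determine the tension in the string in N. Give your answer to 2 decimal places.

115.41 N

For the box on the incline: the weight component along the slope is m₁g sin 29° = 12 × 9.81 × 0.4848 = 57.071 N and the normal force is N = m₁g cos 29° = 102.960 N.
Kinetic friction opposes the box's motion up the incline: f = μN = 0.32 × 102.960 = 32.947 N acting down the slope.
Newton's second law for the box (up-slope positive): T − 57.071 − 32.947 = 12 a. For the hanging bucket (downward positive): 15 × 9.81 − T = 15 a.
Adding the two equations eliminates T: 57.132 = 27 a, so a = 2.1160 m/s².
Then from the hanging bucket's equation, T = 15 × (9.81 − 2.1160) = 115.410 N.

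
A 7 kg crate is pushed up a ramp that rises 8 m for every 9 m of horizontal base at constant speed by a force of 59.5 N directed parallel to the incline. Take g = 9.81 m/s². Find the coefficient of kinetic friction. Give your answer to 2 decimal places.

0.27

At constant speed ΣF = 0 along the incline. The applied 59.5 N acts up the slope; the weight component mg sin 41.63° = 45.622 N and kinetic friction μN both act down the slope.
So 59.5 = 45.622 + μ × 51.325, giving μ = (59.5 − 45.622) / 51.325 = 0.2704.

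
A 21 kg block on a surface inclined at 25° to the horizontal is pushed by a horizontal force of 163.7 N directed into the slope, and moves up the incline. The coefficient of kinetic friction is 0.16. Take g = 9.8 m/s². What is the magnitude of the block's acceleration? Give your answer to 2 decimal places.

The horizontal push has components F cos 25° = 163.7 × 0.9063 = 148.361 N up the incline and F sin 25° = 163.7 × 0.4226 = 69.180 N pressing into the surface.
The normal force is therefore N = mg cos 25° + F sin 25° = 186.517 + 69.180 = 255.697 N, and kinetic friction down the slope is μN = 0.16 × 255.697 = 40.912 N.
Along the incline: F cos 25° − mg sin 25° − μN = ma, so 148.361 − 86.971 − 40.912 = 21 a, giving a = 0.9751 m/s².

0.98 m/s²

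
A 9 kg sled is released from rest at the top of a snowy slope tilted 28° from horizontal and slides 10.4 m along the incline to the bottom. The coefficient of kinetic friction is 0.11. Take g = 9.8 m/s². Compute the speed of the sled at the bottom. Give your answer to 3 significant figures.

The weight component along the incline is mg sin 28° = 41.407 N and the normal force is N = mg cos 28° = 77.876 N.
Friction up the slope is f = μN = 0.11 × 77.876 = 8.566 N, so the net downslope force is 41.407 − 8.566 = 32.841 N and a = 32.841 / 9 = 3.6490 m/s².
Starting from rest over a distance of 10.4 m, v² = 2aL = 2 × 3.6490 × 10.4 = 75.8992, so v = 8.7120 m/s.

8.71 m/s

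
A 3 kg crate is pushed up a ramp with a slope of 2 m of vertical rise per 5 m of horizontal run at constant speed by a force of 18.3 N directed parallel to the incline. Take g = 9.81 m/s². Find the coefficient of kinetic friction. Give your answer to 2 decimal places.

0.27

At constant speed ΣF = 0 along the incline. The applied 18.3 N acts up the slope; the weight component mg sin 21.80° = 10.930 N and kinetic friction μN both act down the slope.
So 18.3 = 10.930 + μ × 27.325, giving μ = (18.3 − 10.930) / 27.325 = 0.2697.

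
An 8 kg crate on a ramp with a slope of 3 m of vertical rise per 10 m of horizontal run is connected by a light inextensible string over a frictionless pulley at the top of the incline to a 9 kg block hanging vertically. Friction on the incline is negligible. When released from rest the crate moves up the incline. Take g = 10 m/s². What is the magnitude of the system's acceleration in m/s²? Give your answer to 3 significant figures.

For the crate on the incline: the weight component along the slope is m₁g sin 16.70° = 8 × 10 × 0.2873 = 22.984 N and the normal force is N = m₁g cos 16.70° = 76.626 N.
Newton's second law for the crate (up-slope positive): T − 22.984 = 8 a. For the hanging block (downward positive): 9 × 10 − T = 9 a.
Adding the two equations eliminates T: 67.016 = 17 a, so a = 3.9421 m/s².

3.94 m/s²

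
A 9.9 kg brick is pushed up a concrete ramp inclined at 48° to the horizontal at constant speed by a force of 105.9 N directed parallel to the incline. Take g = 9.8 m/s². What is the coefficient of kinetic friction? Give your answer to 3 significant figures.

At constant speed ΣF = 0 along the incline. The applied 105.9 N acts up the slope; the weight component mg sin 48° = 72.100 N and kinetic friction μN both act down the slope.
So 105.9 = 72.100 + μ × 64.919, giving μ = (105.9 − 72.100) / 64.919 = 0.5206.

0.521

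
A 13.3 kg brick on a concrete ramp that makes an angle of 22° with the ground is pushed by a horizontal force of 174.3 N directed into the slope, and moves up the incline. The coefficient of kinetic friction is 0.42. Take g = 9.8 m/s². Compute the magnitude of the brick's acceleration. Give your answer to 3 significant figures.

2.60 m/s²

The horizontal push has components F cos 22° = 174.3 × 0.9272 = 161.611 N up the incline and F sin 22° = 174.3 × 0.3746 = 65.293 N pressing into the surface.
The normal force is therefore N = mg cos 22° + F sin 22° = 120.851 + 65.293 = 186.144 N, and kinetic friction down the slope is μN = 0.42 × 186.144 = 78.180 N.
Along the incline: F cos 22° − mg sin 22° − μN = ma, so 161.611 − 48.825 − 78.180 = 13.3 a, giving a = 2.6020 m/s².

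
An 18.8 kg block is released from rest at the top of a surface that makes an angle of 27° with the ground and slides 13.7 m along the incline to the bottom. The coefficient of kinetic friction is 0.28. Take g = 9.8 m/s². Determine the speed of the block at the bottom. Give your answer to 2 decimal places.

The weight component along the incline is mg sin 27° = 83.643 N and the normal force is N = mg cos 27° = 164.159 N.
Friction up the slope is f = μN = 0.28 × 164.159 = 45.965 N, so the net downslope force is 83.643 − 45.965 = 37.678 N and a = 37.678 / 18.8 = 2.0041 m/s².
Starting from rest over a distance of 13.7 m, v² = 2aL = 2 × 2.0041 × 13.7 = 54.9123, so v = 7.4103 m/s.

7.41 m/s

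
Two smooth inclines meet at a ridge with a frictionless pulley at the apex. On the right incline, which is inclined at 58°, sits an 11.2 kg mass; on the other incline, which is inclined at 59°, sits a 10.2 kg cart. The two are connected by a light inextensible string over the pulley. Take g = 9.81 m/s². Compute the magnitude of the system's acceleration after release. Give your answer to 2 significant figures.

Resolve each weight along its own incline: the 11.2 kg mass has component 11.2 × 9.81 × sin 58° = 93.177 N down its slope, and the 10.2 kg mass has 10.2 × 9.81 × sin 59° = 85.770 N down its slope.
The 11.2 kg side's 93.177 N exceeds the other side's 85.770 N, so that mass slides down and the 10.2 kg mass slides up. Taking that direction as positive, Newton's second law for the whole system gives 93.177 − 85.770 = (11.2 + 10.2) a, so a = 7.407 / 21.4 = 0.3461 m/s².

0.35 m/s²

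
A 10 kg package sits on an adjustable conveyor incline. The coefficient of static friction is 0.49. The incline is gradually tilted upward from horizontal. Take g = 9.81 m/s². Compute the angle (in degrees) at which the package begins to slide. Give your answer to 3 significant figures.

26.1°

At the threshold of sliding, static friction is at its maximum μ_s N and exactly balances the weight component along the incline: mg sin θ = μ_s mg cos θ.
Hence tan θ = μ_s = 0.49, so θ = arctan(0.49) = 26.1049°.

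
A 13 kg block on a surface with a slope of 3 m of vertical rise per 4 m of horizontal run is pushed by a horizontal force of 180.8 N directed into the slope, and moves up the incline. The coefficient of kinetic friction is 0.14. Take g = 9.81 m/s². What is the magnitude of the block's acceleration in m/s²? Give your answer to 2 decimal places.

The horizontal push has components F cos 36.87° = 180.8 × 0.8000 = 144.640 N up the incline and F sin 36.87° = 180.8 × 0.6000 = 108.480 N pressing into the surface.
The normal force is therefore N = mg cos 36.87° + F sin 36.87° = 102.024 + 108.480 = 210.504 N, and kinetic friction down the slope is μN = 0.14 × 210.504 = 29.471 N.
Along the incline: F cos 36.87° − mg sin 36.87° − μN = ma, so 144.640 − 76.518 − 29.471 = 13 a, giving a = 2.9732 m/s².

2.97 m/s²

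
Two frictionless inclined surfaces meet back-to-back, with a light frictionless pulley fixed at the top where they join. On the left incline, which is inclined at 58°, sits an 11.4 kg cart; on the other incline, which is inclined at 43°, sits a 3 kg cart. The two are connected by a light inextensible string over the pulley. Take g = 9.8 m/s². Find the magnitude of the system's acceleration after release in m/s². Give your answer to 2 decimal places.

Resolve each weight along its own incline: the 11.4 kg mass has component 11.4 × 9.8 × sin 58° = 94.744 N down its slope, and the 3 kg mass has 3 × 9.8 × sin 43° = 20.051 N down its slope.
The 11.4 kg side's 94.744 N exceeds the other side's 20.051 N, so that mass slides down and the 3 kg mass slides up. Taking that direction as positive, Newton's second law for the whole system gives 94.744 − 20.051 = (11.4 + 3) a, so a = 74.693 / 14.4 = 5.1870 m/s².

5.19 m/s²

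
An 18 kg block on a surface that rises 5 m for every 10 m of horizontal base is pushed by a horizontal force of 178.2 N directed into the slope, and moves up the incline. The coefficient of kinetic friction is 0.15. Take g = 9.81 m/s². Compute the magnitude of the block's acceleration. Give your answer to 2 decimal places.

2.49 m/s²

The horizontal push has components F cos 26.57° = 178.2 × 0.8944 = 159.382 N up the incline and F sin 26.57° = 178.2 × 0.4472 = 79.691 N pressing into the surface.
The normal force is therefore N = mg cos 26.57° + F sin 26.57° = 157.933 + 79.691 = 237.624 N, and kinetic friction down the slope is μN = 0.15 × 237.624 = 35.644 N.
Along the incline: F cos 26.57° − mg sin 26.57° − μN = ma, so 159.382 − 78.967 − 35.644 = 18 a, giving a = 2.4873 m/s².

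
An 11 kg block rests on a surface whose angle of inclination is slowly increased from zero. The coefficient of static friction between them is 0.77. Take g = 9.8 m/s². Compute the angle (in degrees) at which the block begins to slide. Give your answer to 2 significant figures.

At the threshold of sliding, static friction is at its maximum μ_s N and exactly balances the weight component along the incline: mg sin θ = μ_s mg cos θ.
Hence tan θ = μ_s = 0.77, so θ = arctan(0.77) = 37.5963°.

38°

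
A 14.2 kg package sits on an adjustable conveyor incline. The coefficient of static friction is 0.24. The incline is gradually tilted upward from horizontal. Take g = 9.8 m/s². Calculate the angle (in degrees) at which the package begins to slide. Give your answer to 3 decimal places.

At the threshold of sliding, static friction is at its maximum μ_s N and exactly balances the weight component along the incline: mg sin θ = μ_s mg cos θ.
Hence tan θ = μ_s = 0.24, so θ = arctan(0.24) = 13.4957°.

13.496°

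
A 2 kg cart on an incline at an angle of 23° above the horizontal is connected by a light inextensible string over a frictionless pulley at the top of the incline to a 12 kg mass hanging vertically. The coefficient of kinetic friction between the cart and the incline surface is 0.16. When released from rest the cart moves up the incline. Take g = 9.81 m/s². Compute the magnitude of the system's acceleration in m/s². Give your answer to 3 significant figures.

For the cart on the incline: the weight component along the slope is m₁g sin 23° = 2 × 9.81 × 0.3907 = 7.666 N and the normal force is N = m₁g cos 23° = 18.060 N.
Kinetic friction opposes the cart's motion up the incline: f = μN = 0.16 × 18.060 = 2.890 N acting down the slope.
Newton's second law for the cart (up-slope positive): T − 7.666 − 2.890 = 2 a. For the hanging mass (downward positive): 12 × 9.81 − T = 12 a.
Adding the two equations eliminates T: 107.164 = 14 a, so a = 7.6546 m/s².

7.65 m/s²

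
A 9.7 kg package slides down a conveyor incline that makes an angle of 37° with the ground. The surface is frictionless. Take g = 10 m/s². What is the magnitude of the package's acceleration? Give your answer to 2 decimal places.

6.02 m/s²

Resolving the weight along the incline: the component pulling the package down the slope is mg sin 37° = 9.7 × 10 × 0.6018 = 58.375 N, and the normal force is N = mg cos 37° = 9.7 × 10 × 0.7986 = 77.464 N.
With no friction the net force along the incline is 58.375 N, so a = g sin 37° = 58.375 / 9.7 = 6.0180 m/s².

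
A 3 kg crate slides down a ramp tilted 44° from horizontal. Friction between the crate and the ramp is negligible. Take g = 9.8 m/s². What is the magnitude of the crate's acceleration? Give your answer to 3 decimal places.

Resolving the weight along the incline: the component pulling the crate down the slope is mg sin 44° = 3 × 9.8 × 0.6947 = 20.424 N, and the normal force is N = mg cos 44° = 3 × 9.8 × 0.7193 = 21.147 N.
With no friction the net force along the incline is 20.424 N, so a = g sin 44° = 20.424 / 3 = 6.8080 m/s².

6.808 m/s²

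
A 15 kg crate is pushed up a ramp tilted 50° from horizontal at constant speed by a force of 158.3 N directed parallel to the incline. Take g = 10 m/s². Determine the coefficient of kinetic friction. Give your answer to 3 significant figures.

At constant speed ΣF = 0 along the incline. The applied 158.3 N acts up the slope; the weight component mg sin 50° = 114.907 N and kinetic friction μN both act down the slope.
So 158.3 = 114.907 + μ × 96.418, giving μ = (158.3 − 114.907) / 96.418 = 0.4501.

0.450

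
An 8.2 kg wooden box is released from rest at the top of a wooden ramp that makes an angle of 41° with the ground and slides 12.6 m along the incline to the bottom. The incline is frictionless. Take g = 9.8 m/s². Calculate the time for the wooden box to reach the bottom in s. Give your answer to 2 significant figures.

The weight component along the incline is mg sin 41° = 52.721 N and the normal force is N = mg cos 41° = 60.648 N.
With no friction, a = g sin 41° = 6.4294 m/s².
Starting from rest, L = ½at², so t = √(2L/a) = √(2 × 12.6 / 6.4294) = 1.9798 s.

2.0 s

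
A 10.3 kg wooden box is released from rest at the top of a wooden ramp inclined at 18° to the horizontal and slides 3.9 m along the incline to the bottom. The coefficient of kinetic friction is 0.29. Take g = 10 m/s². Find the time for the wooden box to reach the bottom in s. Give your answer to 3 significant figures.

The weight component along the incline is mg sin 18° = 31.829 N and the normal force is N = mg cos 18° = 97.959 N.
Friction up the slope is f = μN = 0.29 × 97.959 = 28.408 N, so the net downslope force is 31.829 − 28.408 = 3.421 N and a = 3.421 / 10.3 = 0.3321 m/s².
Starting from rest, L = ½at², so t = √(2L/a) = √(2 × 3.9 / 0.3321) = 4.8463 s.

4.85 s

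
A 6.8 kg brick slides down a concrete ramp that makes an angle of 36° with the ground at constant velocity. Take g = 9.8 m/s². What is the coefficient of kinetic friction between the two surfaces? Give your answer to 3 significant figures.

At constant velocity the net force along the incline is zero: mg sin 36° = μ mg cos 36°.
So μ = tan 36° = 0.5878 / 0.8090 = 0.7266.

0.727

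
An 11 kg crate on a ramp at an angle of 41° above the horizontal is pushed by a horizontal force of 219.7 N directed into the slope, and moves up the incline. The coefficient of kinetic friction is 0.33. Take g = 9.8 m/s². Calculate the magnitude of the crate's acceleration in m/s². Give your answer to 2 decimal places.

The horizontal push has components F cos 41° = 219.7 × 0.7547 = 165.808 N up the incline and F sin 41° = 219.7 × 0.6561 = 144.145 N pressing into the surface.
The normal force is therefore N = mg cos 41° + F sin 41° = 81.357 + 144.145 = 225.502 N, and kinetic friction down the slope is μN = 0.33 × 225.502 = 74.416 N.
Along the incline: F cos 41° − mg sin 41° − μN = ma, so 165.808 − 70.728 − 74.416 = 11 a, giving a = 1.8785 m/s².

1.88 m/s²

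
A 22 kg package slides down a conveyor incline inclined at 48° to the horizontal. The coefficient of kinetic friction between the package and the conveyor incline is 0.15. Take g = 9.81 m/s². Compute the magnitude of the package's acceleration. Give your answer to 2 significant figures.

Resolving the weight along the incline: the component pulling the package down the slope is mg sin 48° = 22 × 9.81 × 0.7431 = 160.376 N, and the normal force is N = mg cos 48° = 22 × 9.81 × 0.6691 = 144.405 N.
Kinetic friction acts up the slope with magnitude f = μN = 0.15 × 144.405 = 21.661 N.
Net force along the incline is 160.376 − 21.661 = 138.715 N, so a = 138.715 / 22 = 6.3052 m/s².

6.3 m/s²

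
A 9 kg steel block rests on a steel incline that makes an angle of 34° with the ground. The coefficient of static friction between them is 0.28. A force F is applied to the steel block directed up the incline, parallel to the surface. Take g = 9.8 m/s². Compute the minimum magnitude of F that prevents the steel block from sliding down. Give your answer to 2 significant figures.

The normal force is N = mg cos 34° = 73.121 N. With F at its minimum the steel block is on the verge of sliding down, so static friction is at its maximum μ_s N = 0.28 × 73.121 = 20.474 N and acts up the slope.
Equilibrium along the incline: F + μ_s N = mg sin 34°, so F = 49.321 − 20.474 = 28.847 N.

29 N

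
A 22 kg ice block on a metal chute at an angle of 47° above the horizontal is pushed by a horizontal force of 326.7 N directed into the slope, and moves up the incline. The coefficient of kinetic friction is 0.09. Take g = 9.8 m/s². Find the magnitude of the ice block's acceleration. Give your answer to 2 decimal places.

The horizontal push has components F cos 47° = 326.7 × 0.6820 = 222.809 N up the incline and F sin 47° = 326.7 × 0.7314 = 238.948 N pressing into the surface.
The normal force is therefore N = mg cos 47° + F sin 47° = 147.039 + 238.948 = 385.987 N, and kinetic friction down the slope is μN = 0.09 × 385.987 = 34.739 N.
Along the incline: F cos 47° − mg sin 47° − μN = ma, so 222.809 − 157.690 − 34.739 = 22 a, giving a = 1.3809 m/s².

1.38 m/s²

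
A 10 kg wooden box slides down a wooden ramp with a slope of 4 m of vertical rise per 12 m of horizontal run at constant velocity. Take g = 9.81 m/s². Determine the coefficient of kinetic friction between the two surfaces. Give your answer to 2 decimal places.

0.33

At constant velocity the net force along the incline is zero: mg sin 18.43° = μ mg cos 18.43°.
So μ = tan 18.43° = 0.3162 / 0.9487 = 0.3333.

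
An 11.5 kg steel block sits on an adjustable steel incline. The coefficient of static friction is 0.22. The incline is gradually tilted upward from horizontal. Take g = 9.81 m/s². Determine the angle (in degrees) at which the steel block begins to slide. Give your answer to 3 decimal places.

At the threshold of sliding, static friction is at its maximum μ_s N and exactly balances the weight component along the incline: mg sin θ = μ_s mg cos θ.
Hence tan θ = μ_s = 0.22, so θ = arctan(0.22) = 12.4074°.

12.407°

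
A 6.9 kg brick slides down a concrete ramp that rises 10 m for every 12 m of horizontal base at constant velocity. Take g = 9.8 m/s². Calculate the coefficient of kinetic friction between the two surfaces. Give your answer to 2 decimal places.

At constant velocity the net force along the incline is zero: mg sin 39.81° = μ mg cos 39.81°.
So μ = tan 39.81° = 0.6402 / 0.7682 = 0.8334.

0.83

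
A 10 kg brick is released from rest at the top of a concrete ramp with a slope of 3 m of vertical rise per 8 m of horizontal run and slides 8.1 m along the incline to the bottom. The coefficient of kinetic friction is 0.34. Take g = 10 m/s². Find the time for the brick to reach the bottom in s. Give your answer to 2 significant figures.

The weight component along the incline is mg sin 20.56° = 35.112 N and the normal force is N = mg cos 20.56° = 93.633 N.
Friction up the slope is f = μN = 0.34 × 93.633 = 31.835 N, so the net downslope force is 35.112 − 31.835 = 3.277 N and a = 3.277 / 10 = 0.3277 m/s².
Starting from rest, L = ½at², so t = √(2L/a) = √(2 × 8.1 / 0.3277) = 7.0310 s.

7.0 s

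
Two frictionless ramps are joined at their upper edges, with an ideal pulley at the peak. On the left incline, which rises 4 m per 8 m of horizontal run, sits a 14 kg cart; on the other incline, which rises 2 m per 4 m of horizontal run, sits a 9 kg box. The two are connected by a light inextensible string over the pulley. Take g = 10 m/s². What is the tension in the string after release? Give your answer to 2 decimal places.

Resolve each weight along its own incline: the 14 kg mass has component 14 × 10 × sin 26.57° = 62.610 N down its slope, and the 9 kg mass has 9 × 10 × sin 26.57° = 40.249 N down its slope.
The 14 kg side's 62.610 N exceeds the other side's 40.249 N, so that mass slides down and the 9 kg mass slides up. Taking that direction as positive, Newton's second law for the whole system gives 62.610 − 40.249 = (14 + 9) a, so a = 22.361 / 23 = 0.9722 m/s².
For the 9 kg mass (up-slope positive): T − 40.249 = 9 × 0.9722, so T = 48.999 N.

49.00 N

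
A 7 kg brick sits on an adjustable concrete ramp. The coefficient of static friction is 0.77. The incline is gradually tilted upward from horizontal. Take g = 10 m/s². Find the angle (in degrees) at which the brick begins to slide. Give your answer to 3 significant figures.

At the threshold of sliding, static friction is at its maximum μ_s N and exactly balances the weight component along the incline: mg sin θ = μ_s mg cos θ.
Hence tan θ = μ_s = 0.77, so θ = arctan(0.77) = 37.5963°.

37.6°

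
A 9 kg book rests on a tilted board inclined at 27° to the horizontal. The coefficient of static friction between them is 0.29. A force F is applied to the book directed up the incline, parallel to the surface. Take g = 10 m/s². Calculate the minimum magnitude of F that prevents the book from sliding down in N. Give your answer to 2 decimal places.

The normal force is N = mg cos 27° = 80.191 N. With F at its minimum the book is on the verge of sliding down, so static friction is at its maximum μ_s N = 0.29 × 80.191 = 23.255 N and acts up the slope.
Equilibrium along the incline: F + μ_s N = mg sin 27°, so F = 40.859 − 23.255 = 17.604 N.

17.60 N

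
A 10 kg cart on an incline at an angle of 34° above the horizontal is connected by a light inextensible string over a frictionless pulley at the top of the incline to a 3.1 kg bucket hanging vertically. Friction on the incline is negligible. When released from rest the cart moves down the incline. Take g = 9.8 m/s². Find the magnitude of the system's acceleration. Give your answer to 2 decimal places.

For the cart on the incline: the weight component along the slope is m₁g sin 34° = 10 × 9.8 × 0.5592 = 54.802 N and the normal force is N = m₁g cos 34° = 81.246 N.
Newton's second law for the cart (down-slope positive): 54.802 − T = 10 a. For the hanging bucket (upward positive): T − 3.1 × 9.8 = 3.1 a.
Adding the two equations eliminates T: 24.422 = 13.1 a, so a = 1.8643 m/s².

1.86 m/s²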